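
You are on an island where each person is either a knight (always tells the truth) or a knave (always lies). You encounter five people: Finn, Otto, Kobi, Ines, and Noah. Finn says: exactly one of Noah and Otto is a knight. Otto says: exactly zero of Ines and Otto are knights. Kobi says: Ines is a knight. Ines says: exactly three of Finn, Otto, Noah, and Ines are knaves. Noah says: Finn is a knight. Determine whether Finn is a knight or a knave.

Finn is a knave.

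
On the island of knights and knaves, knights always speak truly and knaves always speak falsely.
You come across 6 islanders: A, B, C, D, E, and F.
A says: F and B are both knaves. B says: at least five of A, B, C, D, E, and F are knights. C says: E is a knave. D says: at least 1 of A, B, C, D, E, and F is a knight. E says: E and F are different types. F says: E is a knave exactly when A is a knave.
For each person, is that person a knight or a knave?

Since A is a knight, "F and B are both knaves" needs to be True, which holds.
B (knave): "at least five of A, B, C, D, E, and F are knights" — False. ✓
C is a knight, so "E is a knave" must be True — and it is.
D is a knight, so "at least 1 of A, B, C, D, E, and F is a knight" must be True — and it is.
E (knave): "E and F are different types" — False. ✓
As a knave, F's statement "E is a knave exactly when A is a knave" should be False; it is.

Knights: A, C, and D. Knaves: B, E, and F.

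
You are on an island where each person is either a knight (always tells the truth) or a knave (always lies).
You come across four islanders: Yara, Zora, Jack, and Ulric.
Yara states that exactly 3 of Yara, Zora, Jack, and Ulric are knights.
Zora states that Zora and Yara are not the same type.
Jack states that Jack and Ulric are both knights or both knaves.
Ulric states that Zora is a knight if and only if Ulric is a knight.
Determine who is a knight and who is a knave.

Since Yara is a knave, "exactly 3 of Yara, Zora, Jack, and Ulric are knights" needs to be False, which holds.
Zora (knight): "Zora and Yara are not the same type" — True. ✓
Jack (knave): "Jack and Ulric are both knights or both knaves" — False. ✓
Ulric is a knight, and the claim "Zora is a knight if and only if Ulric is a knight" is indeed True.

Yara is a knave, Zora is a knight, Jack is a knave, and Ulric is a knight.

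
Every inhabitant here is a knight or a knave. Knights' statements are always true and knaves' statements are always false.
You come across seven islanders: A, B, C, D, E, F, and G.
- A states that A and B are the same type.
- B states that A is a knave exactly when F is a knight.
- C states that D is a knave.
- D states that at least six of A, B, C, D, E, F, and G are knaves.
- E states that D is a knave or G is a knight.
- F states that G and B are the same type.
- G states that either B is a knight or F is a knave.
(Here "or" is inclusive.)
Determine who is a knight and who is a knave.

A is a knave, B is a knight, C is a knight, D is a knave, E is a knight, F is a knight, and G is a knight.

As a knave, A's statement "A and B are the same type" should be false; it is.
B is a knight, and the claim "A is a knave exactly when F is a knight" is indeed True.
Since C is a knight, "D is a knave" needs to be True, which holds.
D is a knave, and the claim "at least six of A, B, C, D, E, F, and G are knaves" is indeed false.
E is a knight, and the claim "D is a knave or G is a knight" is indeed True.
As a knight, F's statement "G and B are the same type" should be True; it is.
G is a knight; "either B is a knight or F is a knave" is True, as required.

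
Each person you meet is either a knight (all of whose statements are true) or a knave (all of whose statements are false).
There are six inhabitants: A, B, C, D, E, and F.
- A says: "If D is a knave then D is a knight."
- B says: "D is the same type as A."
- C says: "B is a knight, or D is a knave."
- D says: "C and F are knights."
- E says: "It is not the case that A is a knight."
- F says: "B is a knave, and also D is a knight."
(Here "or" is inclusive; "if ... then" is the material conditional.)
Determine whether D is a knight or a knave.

D is a knave.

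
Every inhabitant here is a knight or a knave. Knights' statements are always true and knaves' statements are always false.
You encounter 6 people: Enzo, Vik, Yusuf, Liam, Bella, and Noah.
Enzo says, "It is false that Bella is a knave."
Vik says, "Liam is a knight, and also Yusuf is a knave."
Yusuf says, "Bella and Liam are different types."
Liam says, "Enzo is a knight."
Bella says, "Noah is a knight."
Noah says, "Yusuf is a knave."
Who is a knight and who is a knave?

Enzo is a knight, Vik is a knight, Yusuf is a knave, Liam is a knight, Bella is a knight, and Noah is a knight.

Enzo (knight): "it is false that Bella is a knave" — True. ✓
As a knight, Vik's statement "Liam is a knight, and also Yusuf is a knave" should be True; it is.
As a knave, Yusuf's statement "Bella and Liam are different types" should be False; it is.
Liam is a knight, and the claim "Enzo is a knight" is indeed True.
Bella is a knight, and the claim "Noah is a knight" is indeed True.
As a knight, Noah's statement "Yusuf is a knave" should be True; it is.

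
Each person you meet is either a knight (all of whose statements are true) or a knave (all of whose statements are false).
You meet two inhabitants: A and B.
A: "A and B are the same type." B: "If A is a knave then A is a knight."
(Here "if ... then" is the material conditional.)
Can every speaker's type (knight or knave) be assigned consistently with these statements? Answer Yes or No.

One consistent assignment: A=knight, B=knight.

Yes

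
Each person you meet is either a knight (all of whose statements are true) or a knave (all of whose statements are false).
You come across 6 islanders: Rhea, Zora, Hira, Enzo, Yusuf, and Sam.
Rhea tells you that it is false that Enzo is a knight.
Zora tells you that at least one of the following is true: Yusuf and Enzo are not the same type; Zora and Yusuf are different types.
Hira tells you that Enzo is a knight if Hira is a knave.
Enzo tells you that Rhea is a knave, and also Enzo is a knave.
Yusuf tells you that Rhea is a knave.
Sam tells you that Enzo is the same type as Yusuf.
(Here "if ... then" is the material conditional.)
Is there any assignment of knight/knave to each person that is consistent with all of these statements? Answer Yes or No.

Yes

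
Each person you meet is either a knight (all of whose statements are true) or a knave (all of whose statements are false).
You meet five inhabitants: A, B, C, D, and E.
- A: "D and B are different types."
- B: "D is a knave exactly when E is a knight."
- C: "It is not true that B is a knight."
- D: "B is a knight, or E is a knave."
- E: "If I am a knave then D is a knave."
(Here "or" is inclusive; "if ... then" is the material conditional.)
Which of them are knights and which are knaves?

Knights: B and D. Knaves: A, C, and E.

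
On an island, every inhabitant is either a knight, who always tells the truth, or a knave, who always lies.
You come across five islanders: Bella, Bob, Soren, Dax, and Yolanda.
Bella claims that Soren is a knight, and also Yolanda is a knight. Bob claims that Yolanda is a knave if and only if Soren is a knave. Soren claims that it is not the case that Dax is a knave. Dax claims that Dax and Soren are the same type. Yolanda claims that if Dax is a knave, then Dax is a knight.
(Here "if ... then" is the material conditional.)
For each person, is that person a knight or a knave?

Bella is a knight, Bob is a knight, Soren is a knight, Dax is a knight, and Yolanda is a knight.

As a knight, Bella's statement "Soren is a knight, and also Yolanda is a knight" should be true; it is.
Bob is a knight; "Yolanda is a knave if and only if Soren is a knave" is true, as required.
Soren is a knight; "it is not the case that Dax is a knave" is true, as required.
Dax is a knight, and the claim "Dax and Soren are the same type" is indeed true.
Yolanda is a knight, and the claim "if Dax is a knave, then Dax is a knight" is indeed true.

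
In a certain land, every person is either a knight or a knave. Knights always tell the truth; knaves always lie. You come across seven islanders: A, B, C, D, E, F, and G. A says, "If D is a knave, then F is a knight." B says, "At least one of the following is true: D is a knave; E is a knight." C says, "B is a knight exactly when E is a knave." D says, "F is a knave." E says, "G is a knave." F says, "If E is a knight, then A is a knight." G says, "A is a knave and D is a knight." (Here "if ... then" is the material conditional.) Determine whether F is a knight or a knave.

Consistent assignments: {A=knight, B=knight, C=knave, D=knave, E=knight, F=knight, G=knave}
In every consistent assignment, F is a knight.

F is a knight.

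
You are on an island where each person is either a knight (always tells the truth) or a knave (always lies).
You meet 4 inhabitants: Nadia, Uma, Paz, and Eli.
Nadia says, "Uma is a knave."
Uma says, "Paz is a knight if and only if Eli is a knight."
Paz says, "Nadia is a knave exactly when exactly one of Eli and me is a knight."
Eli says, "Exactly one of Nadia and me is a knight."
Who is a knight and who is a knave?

Nadia is a knave, Uma is a knight, Paz is a knave, and Eli is a knave.

Nadia (knave): "Uma is a knave" — False. ✓
Since Uma is a knight, "Paz is a knight if and only if Eli is a knight" needs to be true, which holds.
Paz (knave): "Nadia is a knave exactly when exactly one of Eli and me is a knight" — False. ✓
As a knave, Eli's statement "exactly one of Nadia and me is a knight" should be False; it is.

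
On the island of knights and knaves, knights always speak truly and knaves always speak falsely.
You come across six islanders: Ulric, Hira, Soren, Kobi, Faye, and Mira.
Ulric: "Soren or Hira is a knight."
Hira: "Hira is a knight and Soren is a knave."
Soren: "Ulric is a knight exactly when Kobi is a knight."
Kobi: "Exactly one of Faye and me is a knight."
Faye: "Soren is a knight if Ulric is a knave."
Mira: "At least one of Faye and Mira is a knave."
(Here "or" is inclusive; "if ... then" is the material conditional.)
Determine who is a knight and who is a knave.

Knights: Kobi and Mira. Knaves: Ulric, Hira, Soren, and Faye.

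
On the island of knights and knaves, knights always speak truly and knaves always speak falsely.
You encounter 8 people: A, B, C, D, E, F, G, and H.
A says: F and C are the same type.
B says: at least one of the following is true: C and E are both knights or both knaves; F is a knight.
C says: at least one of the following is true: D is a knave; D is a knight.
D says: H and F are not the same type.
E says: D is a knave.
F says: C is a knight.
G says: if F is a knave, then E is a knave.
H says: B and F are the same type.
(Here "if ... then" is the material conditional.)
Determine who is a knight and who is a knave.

A is a knight, B is a knight, C is a knight, D is a knave, E is a knight, F is a knight, G is a knight, and H is a knight.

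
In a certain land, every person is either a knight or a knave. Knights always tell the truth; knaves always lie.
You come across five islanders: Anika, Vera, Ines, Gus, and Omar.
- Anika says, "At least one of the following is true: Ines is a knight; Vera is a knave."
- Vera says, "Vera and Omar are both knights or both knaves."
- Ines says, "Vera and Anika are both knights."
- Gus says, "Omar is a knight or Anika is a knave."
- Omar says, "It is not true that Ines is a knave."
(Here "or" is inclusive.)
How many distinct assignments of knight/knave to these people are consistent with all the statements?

1

Consistent assignments:
  Anika=knight, Vera=knight, Ines=knight, Gus=knight, Omar=knight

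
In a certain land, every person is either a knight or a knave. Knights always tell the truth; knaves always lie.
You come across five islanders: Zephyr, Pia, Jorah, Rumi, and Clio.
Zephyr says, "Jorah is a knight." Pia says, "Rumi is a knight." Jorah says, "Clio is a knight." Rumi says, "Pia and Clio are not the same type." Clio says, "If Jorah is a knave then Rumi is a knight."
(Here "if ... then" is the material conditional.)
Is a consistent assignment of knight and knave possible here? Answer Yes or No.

Yes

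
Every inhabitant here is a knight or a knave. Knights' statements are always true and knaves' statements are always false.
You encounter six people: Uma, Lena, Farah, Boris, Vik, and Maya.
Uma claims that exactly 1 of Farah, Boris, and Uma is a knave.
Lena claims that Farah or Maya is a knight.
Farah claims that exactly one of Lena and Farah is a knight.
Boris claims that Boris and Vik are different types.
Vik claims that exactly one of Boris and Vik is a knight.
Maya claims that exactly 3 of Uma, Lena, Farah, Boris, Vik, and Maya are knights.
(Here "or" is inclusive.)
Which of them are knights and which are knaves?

Uma (knave): "exactly 1 of Farah, Boris, and Uma is a knave" — false. ✓
Lena is a knave, and the claim "Farah or Maya is a knight" is indeed false.
As a knave, Farah's statement "exactly one of Lena and Farah is a knight" should be false; it is.
Boris is a knave, so "Boris and Vik are different types" must be false — and it is.
Vik is a knave; "exactly one of Boris and Vik is a knight" is false, as required.
Maya (knave): "exactly 3 of Uma, Lena, Farah, Boris, Vik, and Maya are knights" — false. ✓

Uma is a knave, Lena is a knave, Farah is a knave, Boris is a knave, Vik is a knave, and Maya is a knave.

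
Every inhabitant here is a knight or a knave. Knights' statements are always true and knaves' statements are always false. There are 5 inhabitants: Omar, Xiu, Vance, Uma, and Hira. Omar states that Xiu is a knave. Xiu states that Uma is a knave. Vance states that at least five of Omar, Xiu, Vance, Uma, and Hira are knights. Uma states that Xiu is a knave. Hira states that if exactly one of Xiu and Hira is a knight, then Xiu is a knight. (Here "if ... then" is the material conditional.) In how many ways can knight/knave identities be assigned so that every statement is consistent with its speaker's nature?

1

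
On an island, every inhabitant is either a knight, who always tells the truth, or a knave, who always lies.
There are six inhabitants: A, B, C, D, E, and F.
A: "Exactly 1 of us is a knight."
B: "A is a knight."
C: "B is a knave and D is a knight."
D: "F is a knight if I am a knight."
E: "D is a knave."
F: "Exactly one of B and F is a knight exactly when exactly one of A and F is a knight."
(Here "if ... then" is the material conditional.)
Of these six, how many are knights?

3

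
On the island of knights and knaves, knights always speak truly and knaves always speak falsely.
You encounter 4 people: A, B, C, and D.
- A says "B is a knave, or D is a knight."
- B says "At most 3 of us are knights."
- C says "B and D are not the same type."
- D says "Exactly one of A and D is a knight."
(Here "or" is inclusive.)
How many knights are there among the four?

2

The unique consistent assignment is A=knave, B=knight, C=knight, D=knave.
That has 2 knights.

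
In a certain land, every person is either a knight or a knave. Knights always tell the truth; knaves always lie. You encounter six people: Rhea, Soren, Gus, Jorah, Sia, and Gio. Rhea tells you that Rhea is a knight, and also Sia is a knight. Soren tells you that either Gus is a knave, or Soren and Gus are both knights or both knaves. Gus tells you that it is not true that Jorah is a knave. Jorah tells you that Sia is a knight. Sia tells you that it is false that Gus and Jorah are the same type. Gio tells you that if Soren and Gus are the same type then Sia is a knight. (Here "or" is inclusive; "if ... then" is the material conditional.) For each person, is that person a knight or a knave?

Knights: Soren and Gio. Knaves: Rhea, Gus, Jorah, and Sia.

Rhea is a knave; "Rhea is a knight, and also Sia is a knight" is false, as required.
Soren is a knight, so "either Gus is a knave, or Soren and Gus are both knights or both knaves" must be true — and it is.
Since Gus is a knave, "it is not true that Jorah is a knave" needs to be false, which holds.
Jorah is a knave; "Sia is a knight" is false, as required.
Sia is a knave, so "it is false that Gus and Jorah are the same type" must be false — and it is.
Gio is a knight; "if Soren and Gus are the same type then Sia is a knight" is true, as required.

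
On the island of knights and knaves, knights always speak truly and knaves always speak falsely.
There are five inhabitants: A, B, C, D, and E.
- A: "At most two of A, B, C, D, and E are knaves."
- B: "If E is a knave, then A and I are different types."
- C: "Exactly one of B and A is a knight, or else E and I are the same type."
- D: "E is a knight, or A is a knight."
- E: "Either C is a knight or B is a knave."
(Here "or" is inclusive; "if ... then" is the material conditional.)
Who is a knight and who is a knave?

A is a knight; "at most two of A, B, C, D, and E are knaves" is true, as required.
B is a knight, so "if E is a knave, then A and I are different types" must be true — and it is.
C is a knight, so "exactly one of B and A is a knight, or else E and I are the same type" must be true — and it is.
Since D is a knight, "E is a knight, or A is a knight" needs to be true, which holds.
E is a knight, and the claim "either C is a knight or B is a knave" is indeed true.

A is a knight, B is a knight, C is a knight, D is a knight, and E is a knight.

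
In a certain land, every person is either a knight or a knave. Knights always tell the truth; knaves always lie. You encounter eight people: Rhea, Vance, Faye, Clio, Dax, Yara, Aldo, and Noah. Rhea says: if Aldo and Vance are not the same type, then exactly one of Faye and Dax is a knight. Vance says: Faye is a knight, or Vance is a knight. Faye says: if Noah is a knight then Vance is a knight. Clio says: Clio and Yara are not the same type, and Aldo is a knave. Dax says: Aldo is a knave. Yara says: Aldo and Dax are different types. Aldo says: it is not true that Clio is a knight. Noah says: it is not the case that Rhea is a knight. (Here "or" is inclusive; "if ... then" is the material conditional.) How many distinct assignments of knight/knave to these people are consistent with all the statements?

2

Consistent assignments:
  Rhea=knight, Vance=knight, Faye=knight, Clio=knave, Dax=knave, Yara=knight, Aldo=knight, Noah=knave
  Rhea=knave, Vance=knave, Faye=knave, Clio=knave, Dax=knave, Yara=knight, Aldo=knight, Noah=knight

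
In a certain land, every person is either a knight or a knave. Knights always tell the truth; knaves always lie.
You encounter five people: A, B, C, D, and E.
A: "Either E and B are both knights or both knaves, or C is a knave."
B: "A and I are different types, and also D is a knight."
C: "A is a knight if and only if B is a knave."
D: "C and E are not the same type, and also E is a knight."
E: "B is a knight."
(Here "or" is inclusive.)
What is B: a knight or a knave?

B is a knave.

Consistent assignments: {A=knight, B=knave, C=knight, D=knave, E=knave}
In every consistent assignment, B is a knave.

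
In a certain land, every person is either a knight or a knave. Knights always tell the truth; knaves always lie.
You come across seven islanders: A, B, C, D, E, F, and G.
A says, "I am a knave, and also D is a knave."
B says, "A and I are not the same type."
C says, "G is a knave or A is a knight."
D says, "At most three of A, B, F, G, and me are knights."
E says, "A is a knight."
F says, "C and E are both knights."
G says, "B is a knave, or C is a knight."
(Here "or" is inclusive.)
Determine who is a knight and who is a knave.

Knights: D and G. Knaves: A, B, C, E, and F.

A is a knave, and the claim "I am a knave, and also D is a knave" is indeed False.
B is a knave, so "A and I are not the same type" must be False — and it is.
Since C is a knave, "G is a knave or A is a knight" needs to be False, which holds.
Since D is a knight, "at most three of A, B, F, G, and me are knights" needs to be True, which holds.
Since E is a knave, "A is a knight" needs to be False, which holds.
F is a knave, so "C and E are both knights" must be False — and it is.
G is a knight, so "B is a knave, or C is a knight" must be True — and it is.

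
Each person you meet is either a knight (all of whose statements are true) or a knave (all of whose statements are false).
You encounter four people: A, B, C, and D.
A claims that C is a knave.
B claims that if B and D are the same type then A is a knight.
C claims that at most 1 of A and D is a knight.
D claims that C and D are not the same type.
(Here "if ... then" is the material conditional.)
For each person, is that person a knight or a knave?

A is a knight, B is a knight, C is a knave, and D is a knight.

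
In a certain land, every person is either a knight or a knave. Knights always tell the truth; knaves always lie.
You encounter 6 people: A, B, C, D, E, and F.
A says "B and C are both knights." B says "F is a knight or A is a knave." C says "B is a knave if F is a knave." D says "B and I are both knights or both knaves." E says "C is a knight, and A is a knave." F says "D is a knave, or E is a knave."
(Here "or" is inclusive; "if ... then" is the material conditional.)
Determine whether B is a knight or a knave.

B is a knight.

Consistent assignments: {A=knight, B=knight, C=knight, D=knight, E=knave, F=knight}; {A=knight, B=knight, C=knight, D=knave, E=knave, F=knight}
In every consistent assignment, B is a knight.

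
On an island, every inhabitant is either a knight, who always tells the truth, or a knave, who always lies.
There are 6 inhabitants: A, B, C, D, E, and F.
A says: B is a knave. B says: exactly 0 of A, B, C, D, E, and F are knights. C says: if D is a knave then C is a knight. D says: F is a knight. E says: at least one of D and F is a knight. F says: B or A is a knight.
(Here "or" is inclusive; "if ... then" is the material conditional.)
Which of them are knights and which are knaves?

A is a knight, and the claim "B is a knave" is indeed True.
B is a knave, so "exactly 0 of A, B, C, D, E, and F are knights" must be False — and it is.
Since C is a knight, "if D is a knave then C is a knight" needs to be True, which holds.
Since D is a knight, "F is a knight" needs to be True, which holds.
E is a knight; "at least one of D and F is a knight" is True, as required.
F is a knight, so "B or A is a knight" must be True — and it is.

A is a knight, B is a knave, C is a knight, D is a knight, E is a knight, and F is a knight.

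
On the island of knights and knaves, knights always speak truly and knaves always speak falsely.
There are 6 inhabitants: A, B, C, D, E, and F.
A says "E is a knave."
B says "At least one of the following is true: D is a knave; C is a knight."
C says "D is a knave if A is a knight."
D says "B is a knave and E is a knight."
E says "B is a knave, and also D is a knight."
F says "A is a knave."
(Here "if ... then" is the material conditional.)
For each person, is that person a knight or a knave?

A is a knight, B is a knight, C is a knight, D is a knave, E is a knave, and F is a knave.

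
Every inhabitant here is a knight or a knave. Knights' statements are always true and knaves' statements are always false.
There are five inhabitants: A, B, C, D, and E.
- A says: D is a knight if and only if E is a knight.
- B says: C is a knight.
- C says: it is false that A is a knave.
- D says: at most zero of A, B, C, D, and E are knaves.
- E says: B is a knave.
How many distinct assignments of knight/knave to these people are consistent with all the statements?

2

Consistent assignments:
  A=knight, B=knight, C=knight, D=knave, E=knave
  A=knave, B=knave, C=knave, D=knave, E=knight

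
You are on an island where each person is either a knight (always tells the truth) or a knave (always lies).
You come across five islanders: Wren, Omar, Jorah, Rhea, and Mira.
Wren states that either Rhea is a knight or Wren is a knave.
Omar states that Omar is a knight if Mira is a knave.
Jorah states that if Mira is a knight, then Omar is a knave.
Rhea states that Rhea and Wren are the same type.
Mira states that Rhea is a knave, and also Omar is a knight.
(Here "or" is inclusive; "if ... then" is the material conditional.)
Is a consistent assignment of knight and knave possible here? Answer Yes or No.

One consistent assignment: Wren=knight, Omar=knight, Jorah=knight, Rhea=knight, Mira=knave.

Yes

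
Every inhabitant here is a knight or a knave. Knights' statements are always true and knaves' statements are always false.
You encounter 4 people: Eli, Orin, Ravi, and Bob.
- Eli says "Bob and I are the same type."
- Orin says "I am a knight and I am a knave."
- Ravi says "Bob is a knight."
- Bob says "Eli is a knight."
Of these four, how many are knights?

3

The unique consistent assignment is Eli=knight, Orin=knave, Ravi=knight, Bob=knight.
That has 3 knights.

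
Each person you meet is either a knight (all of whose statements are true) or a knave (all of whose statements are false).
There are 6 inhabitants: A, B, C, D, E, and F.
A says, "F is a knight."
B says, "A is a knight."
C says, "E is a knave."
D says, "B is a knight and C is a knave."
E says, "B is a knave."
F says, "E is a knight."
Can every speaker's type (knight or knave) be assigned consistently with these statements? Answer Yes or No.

No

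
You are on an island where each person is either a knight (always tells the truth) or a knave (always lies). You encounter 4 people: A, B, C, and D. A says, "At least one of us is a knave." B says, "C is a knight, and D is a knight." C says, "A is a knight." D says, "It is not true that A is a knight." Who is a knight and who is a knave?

Knights: A and C. Knaves: B and D.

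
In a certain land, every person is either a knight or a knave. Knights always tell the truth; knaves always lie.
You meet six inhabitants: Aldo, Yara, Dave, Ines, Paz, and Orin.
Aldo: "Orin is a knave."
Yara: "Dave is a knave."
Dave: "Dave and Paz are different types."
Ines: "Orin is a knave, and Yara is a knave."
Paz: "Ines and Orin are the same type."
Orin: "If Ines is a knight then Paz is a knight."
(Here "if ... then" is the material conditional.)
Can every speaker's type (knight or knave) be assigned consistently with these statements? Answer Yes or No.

One consistent assignment: Aldo=knight, Yara=knave, Dave=knight, Ines=knight, Paz=knave, Orin=knave.

Yes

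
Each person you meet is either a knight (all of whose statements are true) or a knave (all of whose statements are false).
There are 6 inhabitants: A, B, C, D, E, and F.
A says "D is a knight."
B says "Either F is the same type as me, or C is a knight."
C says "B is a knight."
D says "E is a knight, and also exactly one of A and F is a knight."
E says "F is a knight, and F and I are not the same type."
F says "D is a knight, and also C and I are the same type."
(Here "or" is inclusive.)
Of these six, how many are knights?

2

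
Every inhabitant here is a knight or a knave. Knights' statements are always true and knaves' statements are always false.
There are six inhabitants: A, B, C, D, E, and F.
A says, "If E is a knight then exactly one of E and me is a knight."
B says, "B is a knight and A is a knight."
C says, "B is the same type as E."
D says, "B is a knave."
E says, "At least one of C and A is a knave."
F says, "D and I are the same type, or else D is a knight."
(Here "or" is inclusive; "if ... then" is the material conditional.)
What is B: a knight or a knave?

Consistent assignments: {A=knight, B=knave, C=knight, D=knight, E=knave, F=knight}
In every consistent assignment, B is a knave.

B is a knave.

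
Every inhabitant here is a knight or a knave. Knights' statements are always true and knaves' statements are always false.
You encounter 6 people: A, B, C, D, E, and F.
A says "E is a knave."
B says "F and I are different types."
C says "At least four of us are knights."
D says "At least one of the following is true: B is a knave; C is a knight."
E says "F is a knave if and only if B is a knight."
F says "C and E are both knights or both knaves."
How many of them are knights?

2

The unique consistent assignment is A=knave, B=knight, C=knave, D=knave, E=knight, F=knave.
That has 2 knights.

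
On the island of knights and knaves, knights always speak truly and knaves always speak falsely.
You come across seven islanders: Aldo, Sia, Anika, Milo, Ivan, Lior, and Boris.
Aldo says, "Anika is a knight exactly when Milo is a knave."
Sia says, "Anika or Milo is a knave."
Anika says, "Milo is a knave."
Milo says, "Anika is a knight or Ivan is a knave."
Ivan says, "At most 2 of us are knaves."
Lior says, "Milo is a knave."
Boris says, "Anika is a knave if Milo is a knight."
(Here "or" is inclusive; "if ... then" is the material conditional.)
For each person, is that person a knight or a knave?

Aldo (knight): "Anika is a knight exactly when Milo is a knave" — true. ✓
Sia is a knight; "Anika or Milo is a knave" is true, as required.
As a knave, Anika's statement "Milo is a knave" should be False; it is.
Milo is a knight; "Anika is a knight or Ivan is a knave" is true, as required.
Ivan is a knave, so "at most 2 of us are knaves" must be False — and it is.
Lior is a knave, and the claim "Milo is a knave" is indeed False.
Boris is a knight, and the claim "Anika is a knave if Milo is a knight" is indeed true.

Aldo is a knight, Sia is a knight, Anika is a knave, Milo is a knight, Ivan is a knave, Lior is a knave, and Boris is a knight.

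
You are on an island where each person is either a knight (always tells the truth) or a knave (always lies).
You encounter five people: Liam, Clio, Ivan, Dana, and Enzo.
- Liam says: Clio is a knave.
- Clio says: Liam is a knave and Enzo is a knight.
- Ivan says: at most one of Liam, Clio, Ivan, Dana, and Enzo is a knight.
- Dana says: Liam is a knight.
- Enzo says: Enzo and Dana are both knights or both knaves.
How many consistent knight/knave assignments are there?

Consistent assignments:
  Liam=knight, Clio=knave, Ivan=knave, Dana=knight, Enzo=knight
  Liam=knight, Clio=knave, Ivan=knave, Dana=knight, Enzo=knave

2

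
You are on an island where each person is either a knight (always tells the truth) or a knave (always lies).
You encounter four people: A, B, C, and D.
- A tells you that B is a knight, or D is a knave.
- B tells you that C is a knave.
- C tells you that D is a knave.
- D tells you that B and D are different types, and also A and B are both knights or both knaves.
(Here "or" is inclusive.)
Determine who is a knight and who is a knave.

As a knight, A's statement "B is a knight, or D is a knave" should be true; it is.
B is a knave, so "C is a knave" must be false — and it is.
C is a knight, so "D is a knave" must be true — and it is.
D is a knave, and the claim "B and D are different types, and also A and B are both knights or both knaves" is indeed false.

A is a knight, B is a knave, C is a knight, and D is a knave.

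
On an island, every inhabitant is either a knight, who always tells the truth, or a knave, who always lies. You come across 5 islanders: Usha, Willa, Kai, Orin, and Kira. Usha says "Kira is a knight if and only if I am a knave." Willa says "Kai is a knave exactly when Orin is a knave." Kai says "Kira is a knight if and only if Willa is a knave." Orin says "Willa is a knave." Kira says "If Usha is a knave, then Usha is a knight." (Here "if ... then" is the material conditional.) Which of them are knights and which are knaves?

Usha is a knave, and the claim "Kira is a knight if and only if I am a knave" is indeed False.
Willa (knave): "Kai is a knave exactly when Orin is a knave" — False. ✓
Kai (knave): "Kira is a knight if and only if Willa is a knave" — False. ✓
Orin (knight): "Willa is a knave" — true. ✓
Kira is a knave; "if Usha is a knave, then Usha is a knight" is False, as required.

Usha is a knave, Willa is a knave, Kai is a knave, Orin is a knight, and Kira is a knave.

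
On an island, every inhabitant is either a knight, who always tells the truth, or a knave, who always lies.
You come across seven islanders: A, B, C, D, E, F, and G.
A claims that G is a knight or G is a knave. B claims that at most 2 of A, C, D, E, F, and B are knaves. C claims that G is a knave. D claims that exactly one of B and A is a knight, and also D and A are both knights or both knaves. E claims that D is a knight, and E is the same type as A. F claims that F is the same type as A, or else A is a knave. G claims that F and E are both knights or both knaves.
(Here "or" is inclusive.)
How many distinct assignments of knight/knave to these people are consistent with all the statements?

4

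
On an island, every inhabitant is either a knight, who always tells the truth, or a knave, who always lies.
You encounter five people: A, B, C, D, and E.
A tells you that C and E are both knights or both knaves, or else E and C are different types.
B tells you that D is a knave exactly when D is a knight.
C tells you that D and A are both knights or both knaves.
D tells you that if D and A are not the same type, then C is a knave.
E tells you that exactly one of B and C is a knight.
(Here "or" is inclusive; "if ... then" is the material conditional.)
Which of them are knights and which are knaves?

Knights: A, C, D, and E. Knaves: B.

A is a knight, and the claim "C and E are both knights or both knaves, or else E and C are different types" is indeed true.
B is a knave, so "D is a knave exactly when D is a knight" must be False — and it is.
C is a knight; "D and A are both knights or both knaves" is true, as required.
D is a knight, and the claim "if D and A are not the same type, then C is a knave" is indeed true.
E (knight): "exactly one of B and C is a knight" — true. ✓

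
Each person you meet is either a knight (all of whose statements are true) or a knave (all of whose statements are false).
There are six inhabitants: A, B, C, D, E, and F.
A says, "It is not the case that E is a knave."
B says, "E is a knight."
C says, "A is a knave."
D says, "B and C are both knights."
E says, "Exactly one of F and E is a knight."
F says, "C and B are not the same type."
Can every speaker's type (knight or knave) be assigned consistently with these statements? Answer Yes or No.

No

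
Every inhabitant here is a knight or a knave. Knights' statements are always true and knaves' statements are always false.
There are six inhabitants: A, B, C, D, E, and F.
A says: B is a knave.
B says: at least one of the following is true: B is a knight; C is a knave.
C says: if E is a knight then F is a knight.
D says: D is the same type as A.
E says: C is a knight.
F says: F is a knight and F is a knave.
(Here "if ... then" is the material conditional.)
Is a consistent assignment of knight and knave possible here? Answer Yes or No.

Checking all 64 assignments, each has at least one speaker whose statement's truth value contradicts their type.

No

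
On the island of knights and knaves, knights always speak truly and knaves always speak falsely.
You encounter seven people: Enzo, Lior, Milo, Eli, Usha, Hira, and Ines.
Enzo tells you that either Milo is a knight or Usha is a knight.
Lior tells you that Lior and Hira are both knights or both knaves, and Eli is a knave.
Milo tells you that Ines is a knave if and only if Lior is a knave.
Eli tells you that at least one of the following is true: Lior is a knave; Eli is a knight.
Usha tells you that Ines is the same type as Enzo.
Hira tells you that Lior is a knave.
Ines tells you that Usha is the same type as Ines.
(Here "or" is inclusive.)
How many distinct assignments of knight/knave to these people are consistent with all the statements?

1

Consistent assignments:
  Enzo=knight, Lior=knave, Milo=knave, Eli=knight, Usha=knight, Hira=knight, Ines=knight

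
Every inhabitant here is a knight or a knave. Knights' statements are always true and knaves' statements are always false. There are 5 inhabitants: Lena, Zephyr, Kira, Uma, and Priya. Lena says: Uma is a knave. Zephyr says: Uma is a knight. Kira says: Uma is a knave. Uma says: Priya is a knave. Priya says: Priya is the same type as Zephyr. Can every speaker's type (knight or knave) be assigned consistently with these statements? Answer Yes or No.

Yes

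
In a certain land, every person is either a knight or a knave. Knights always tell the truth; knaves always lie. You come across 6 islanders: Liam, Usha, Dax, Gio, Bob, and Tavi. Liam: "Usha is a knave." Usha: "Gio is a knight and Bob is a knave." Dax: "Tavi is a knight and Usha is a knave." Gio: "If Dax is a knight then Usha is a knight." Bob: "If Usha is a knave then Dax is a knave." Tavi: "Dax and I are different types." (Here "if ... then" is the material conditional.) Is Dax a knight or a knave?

Dax is a knave.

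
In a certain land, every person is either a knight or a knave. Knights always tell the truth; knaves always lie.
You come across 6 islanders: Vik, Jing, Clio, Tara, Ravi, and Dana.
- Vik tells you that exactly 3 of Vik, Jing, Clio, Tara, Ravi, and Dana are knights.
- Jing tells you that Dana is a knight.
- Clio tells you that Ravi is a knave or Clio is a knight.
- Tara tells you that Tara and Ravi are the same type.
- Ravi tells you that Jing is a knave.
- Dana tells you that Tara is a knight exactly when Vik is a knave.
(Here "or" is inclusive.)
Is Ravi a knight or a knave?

Ravi is a knight.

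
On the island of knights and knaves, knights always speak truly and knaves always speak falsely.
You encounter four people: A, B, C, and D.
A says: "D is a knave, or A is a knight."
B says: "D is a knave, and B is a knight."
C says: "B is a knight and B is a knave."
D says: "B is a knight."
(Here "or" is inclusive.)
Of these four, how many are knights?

The unique consistent assignment is A=knight, B=knave, C=knave, D=knave.
That has 1 knight.

1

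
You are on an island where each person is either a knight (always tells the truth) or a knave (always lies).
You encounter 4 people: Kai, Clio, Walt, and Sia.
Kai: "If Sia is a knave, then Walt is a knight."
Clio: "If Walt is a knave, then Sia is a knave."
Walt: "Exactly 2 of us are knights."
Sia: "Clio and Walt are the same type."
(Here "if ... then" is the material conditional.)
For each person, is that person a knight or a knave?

Suppose Kai is a knight. Then Kai's statement "if Sia is a knave, then Walt is a knight" would have to be true. Checking the 8 ways to assign the others, none is consistent with every speaker.
(For instance, with Clio=knight, Walt=knave, Sia=knave, Kai's claim "if Sia is a knave, then Walt is a knight" comes out false where it would need to be true.)
So Kai must be a knave, making "if Sia is a knave, then Walt is a knight" false. Taking Kai=knave, Clio=knight, Walt=knave, Sia=knave, each remaining statement checks out:
  Clio (knight): "if Walt is a knave, then Sia is a knave" — true. ✓
  Walt (knave): "exactly 2 of us are knights" — false. ✓
  Sia (knave): "Clio and Walt are the same type" — false. ✓
This is the unique consistent assignment.

Kai is a knave, Clio is a knight, Walt is a knave, and Sia is a knave.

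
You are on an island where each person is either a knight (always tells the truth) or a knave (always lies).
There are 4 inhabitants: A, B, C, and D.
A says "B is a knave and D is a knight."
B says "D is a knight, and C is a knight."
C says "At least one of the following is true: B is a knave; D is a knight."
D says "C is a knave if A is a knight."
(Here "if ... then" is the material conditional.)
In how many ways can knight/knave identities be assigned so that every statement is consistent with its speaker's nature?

1

Consistent assignments:
  A=knave, B=knight, C=knight, D=knight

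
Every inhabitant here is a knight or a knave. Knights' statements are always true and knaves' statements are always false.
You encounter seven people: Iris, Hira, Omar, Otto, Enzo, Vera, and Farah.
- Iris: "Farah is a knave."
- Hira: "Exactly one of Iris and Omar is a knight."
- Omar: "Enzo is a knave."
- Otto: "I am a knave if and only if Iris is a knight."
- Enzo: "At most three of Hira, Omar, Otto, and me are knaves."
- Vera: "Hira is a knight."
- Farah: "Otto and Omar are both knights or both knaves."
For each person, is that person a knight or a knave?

Iris is a knave, Hira is a knave, Omar is a knave, Otto is a knave, Enzo is a knight, Vera is a knave, and Farah is a knight.

Iris is a knave; "Farah is a knave" is false, as required.
Hira is a knave; "exactly one of Iris and Omar is a knight" is false, as required.
Omar (knave): "Enzo is a knave" — false. ✓
Otto is a knave; "I am a knave if and only if Iris is a knight" is false, as required.
As a knight, Enzo's statement "at most three of Hira, Omar, Otto, and me are knaves" should be True; it is.
Vera is a knave, so "Hira is a knight" must be false — and it is.
Farah is a knight; "Otto and Omar are both knights or both knaves" is True, as required.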